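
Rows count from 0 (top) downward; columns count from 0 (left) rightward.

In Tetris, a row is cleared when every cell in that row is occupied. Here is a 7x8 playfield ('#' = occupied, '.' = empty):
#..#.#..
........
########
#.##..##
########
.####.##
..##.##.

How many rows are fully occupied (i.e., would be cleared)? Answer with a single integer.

Check each row:
  row 0: 5 empty cells -> not full
  row 1: 8 empty cells -> not full
  row 2: 0 empty cells -> FULL (clear)
  row 3: 3 empty cells -> not full
  row 4: 0 empty cells -> FULL (clear)
  row 5: 2 empty cells -> not full
  row 6: 4 empty cells -> not full
Total rows cleared: 2

Answer: 2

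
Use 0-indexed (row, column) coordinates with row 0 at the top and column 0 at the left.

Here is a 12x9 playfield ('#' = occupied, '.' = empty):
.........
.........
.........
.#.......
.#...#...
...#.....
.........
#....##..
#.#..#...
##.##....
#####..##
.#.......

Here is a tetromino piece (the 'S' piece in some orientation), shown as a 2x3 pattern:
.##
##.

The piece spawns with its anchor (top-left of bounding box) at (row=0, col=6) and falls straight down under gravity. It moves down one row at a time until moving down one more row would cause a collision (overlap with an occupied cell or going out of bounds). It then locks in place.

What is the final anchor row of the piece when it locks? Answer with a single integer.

Spawn at (row=0, col=6). Try each row:
  row 0: fits
  row 1: fits
  row 2: fits
  row 3: fits
  row 4: fits
  row 5: fits
  row 6: blocked -> lock at row 5

Answer: 5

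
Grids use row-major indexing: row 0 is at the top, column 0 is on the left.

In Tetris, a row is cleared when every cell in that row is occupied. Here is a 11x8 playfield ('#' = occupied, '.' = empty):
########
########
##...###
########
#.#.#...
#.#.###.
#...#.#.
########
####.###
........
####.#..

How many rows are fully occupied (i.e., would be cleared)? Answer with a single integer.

Check each row:
  row 0: 0 empty cells -> FULL (clear)
  row 1: 0 empty cells -> FULL (clear)
  row 2: 3 empty cells -> not full
  row 3: 0 empty cells -> FULL (clear)
  row 4: 5 empty cells -> not full
  row 5: 3 empty cells -> not full
  row 6: 5 empty cells -> not full
  row 7: 0 empty cells -> FULL (clear)
  row 8: 1 empty cell -> not full
  row 9: 8 empty cells -> not full
  row 10: 3 empty cells -> not full
Total rows cleared: 4

Answer: 4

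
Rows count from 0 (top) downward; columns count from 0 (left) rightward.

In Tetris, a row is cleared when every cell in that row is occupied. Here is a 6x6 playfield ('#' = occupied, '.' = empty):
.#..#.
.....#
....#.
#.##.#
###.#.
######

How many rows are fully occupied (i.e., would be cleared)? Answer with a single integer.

Answer: 1

Derivation:
Check each row:
  row 0: 4 empty cells -> not full
  row 1: 5 empty cells -> not full
  row 2: 5 empty cells -> not full
  row 3: 2 empty cells -> not full
  row 4: 2 empty cells -> not full
  row 5: 0 empty cells -> FULL (clear)
Total rows cleared: 1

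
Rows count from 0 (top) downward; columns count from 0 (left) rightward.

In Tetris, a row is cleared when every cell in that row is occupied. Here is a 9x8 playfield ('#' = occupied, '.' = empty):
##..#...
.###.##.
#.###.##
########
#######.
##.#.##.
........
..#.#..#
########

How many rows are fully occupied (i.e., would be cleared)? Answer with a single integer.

Answer: 2

Derivation:
Check each row:
  row 0: 5 empty cells -> not full
  row 1: 3 empty cells -> not full
  row 2: 2 empty cells -> not full
  row 3: 0 empty cells -> FULL (clear)
  row 4: 1 empty cell -> not full
  row 5: 3 empty cells -> not full
  row 6: 8 empty cells -> not full
  row 7: 5 empty cells -> not full
  row 8: 0 empty cells -> FULL (clear)
Total rows cleared: 2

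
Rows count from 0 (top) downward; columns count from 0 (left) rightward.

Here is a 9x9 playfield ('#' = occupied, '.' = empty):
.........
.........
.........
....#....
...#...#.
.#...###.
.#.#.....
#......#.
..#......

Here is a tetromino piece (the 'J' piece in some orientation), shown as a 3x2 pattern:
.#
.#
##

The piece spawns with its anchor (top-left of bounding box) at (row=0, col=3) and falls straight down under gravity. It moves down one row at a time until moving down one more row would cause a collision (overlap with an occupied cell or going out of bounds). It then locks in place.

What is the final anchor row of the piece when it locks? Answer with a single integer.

Spawn at (row=0, col=3). Try each row:
  row 0: fits
  row 1: blocked -> lock at row 0

Answer: 0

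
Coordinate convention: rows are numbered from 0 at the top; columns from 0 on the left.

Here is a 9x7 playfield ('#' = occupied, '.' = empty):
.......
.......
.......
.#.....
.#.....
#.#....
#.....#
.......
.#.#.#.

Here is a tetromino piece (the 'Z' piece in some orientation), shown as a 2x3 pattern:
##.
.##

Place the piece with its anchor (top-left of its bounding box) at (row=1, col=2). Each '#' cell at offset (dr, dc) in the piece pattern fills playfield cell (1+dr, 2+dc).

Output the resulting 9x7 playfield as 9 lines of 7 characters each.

Answer: .......
..##...
...##..
.#.....
.#.....
#.#....
#.....#
.......
.#.#.#.

Derivation:
Fill (1+0,2+0) = (1,2)
Fill (1+0,2+1) = (1,3)
Fill (1+1,2+1) = (2,3)
Fill (1+1,2+2) = (2,4)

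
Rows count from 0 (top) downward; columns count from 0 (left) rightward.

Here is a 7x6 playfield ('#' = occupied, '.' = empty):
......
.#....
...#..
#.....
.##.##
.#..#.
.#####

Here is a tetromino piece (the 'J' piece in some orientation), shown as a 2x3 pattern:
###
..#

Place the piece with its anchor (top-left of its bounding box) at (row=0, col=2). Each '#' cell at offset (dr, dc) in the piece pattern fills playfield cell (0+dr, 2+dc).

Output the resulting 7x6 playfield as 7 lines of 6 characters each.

Fill (0+0,2+0) = (0,2)
Fill (0+0,2+1) = (0,3)
Fill (0+0,2+2) = (0,4)
Fill (0+1,2+2) = (1,4)

Answer: ..###.
.#..#.
...#..
#.....
.##.##
.#..#.
.#####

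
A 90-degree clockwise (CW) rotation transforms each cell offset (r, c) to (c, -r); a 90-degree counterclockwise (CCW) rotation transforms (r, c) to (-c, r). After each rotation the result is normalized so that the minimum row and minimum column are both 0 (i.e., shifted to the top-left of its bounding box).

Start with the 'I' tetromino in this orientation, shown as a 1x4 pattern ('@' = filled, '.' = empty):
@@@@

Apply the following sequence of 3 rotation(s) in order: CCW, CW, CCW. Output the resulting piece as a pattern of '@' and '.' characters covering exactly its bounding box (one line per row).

Start:
@@@@
After rotation 1 (CCW):
@
@
@
@
After rotation 2 (CW):
@@@@
After rotation 3 (CCW):
@
@
@
@

Answer: @
@
@
@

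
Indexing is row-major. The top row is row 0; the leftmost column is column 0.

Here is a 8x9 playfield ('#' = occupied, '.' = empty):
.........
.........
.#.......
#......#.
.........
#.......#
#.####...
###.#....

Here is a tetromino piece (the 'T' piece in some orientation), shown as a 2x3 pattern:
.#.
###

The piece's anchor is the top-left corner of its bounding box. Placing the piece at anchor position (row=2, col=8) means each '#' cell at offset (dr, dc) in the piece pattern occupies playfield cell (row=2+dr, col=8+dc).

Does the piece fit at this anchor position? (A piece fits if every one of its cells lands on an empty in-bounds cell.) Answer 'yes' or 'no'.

Answer: no

Derivation:
Check each piece cell at anchor (2, 8):
  offset (0,1) -> (2,9): out of bounds -> FAIL
  offset (1,0) -> (3,8): empty -> OK
  offset (1,1) -> (3,9): out of bounds -> FAIL
  offset (1,2) -> (3,10): out of bounds -> FAIL
All cells valid: no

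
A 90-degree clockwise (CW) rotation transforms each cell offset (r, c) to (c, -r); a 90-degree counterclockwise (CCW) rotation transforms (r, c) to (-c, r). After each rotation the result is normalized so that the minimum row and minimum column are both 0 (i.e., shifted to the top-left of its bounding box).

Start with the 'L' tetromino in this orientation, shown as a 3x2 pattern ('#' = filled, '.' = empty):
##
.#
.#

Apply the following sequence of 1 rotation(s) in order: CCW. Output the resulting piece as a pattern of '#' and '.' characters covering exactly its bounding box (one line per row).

Answer: ###
#..

Derivation:
Start:
##
.#
.#
After rotation 1 (CCW):
###
#..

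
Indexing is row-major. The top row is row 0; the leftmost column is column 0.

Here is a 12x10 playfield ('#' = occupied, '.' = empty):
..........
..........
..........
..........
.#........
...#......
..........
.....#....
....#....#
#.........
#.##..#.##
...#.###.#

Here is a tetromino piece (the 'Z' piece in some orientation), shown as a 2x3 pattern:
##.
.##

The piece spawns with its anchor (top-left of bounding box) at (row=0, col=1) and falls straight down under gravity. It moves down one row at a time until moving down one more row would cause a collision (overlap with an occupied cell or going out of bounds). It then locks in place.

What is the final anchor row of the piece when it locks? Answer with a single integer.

Answer: 3

Derivation:
Spawn at (row=0, col=1). Try each row:
  row 0: fits
  row 1: fits
  row 2: fits
  row 3: fits
  row 4: blocked -> lock at row 3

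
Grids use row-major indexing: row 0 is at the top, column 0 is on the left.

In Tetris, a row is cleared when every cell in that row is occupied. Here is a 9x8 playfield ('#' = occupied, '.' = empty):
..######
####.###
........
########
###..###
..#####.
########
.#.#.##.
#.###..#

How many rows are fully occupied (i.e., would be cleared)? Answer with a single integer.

Answer: 2

Derivation:
Check each row:
  row 0: 2 empty cells -> not full
  row 1: 1 empty cell -> not full
  row 2: 8 empty cells -> not full
  row 3: 0 empty cells -> FULL (clear)
  row 4: 2 empty cells -> not full
  row 5: 3 empty cells -> not full
  row 6: 0 empty cells -> FULL (clear)
  row 7: 4 empty cells -> not full
  row 8: 3 empty cells -> not full
Total rows cleared: 2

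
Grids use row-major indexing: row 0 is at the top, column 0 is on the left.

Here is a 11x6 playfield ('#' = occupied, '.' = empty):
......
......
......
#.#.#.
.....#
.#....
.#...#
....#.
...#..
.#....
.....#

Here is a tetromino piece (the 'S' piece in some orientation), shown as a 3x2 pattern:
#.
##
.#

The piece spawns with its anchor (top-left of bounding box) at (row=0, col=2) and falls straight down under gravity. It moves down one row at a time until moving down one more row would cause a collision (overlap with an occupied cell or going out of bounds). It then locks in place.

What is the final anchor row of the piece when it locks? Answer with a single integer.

Spawn at (row=0, col=2). Try each row:
  row 0: fits
  row 1: fits
  row 2: blocked -> lock at row 1

Answer: 1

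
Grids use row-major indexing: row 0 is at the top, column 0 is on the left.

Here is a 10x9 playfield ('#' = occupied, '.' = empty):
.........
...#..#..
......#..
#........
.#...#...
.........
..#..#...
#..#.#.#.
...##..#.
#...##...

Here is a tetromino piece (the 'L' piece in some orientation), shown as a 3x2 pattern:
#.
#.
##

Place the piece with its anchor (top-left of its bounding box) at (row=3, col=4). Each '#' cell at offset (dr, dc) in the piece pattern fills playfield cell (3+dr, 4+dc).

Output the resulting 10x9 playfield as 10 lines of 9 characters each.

Answer: .........
...#..#..
......#..
#...#....
.#..##...
....##...
..#..#...
#..#.#.#.
...##..#.
#...##...

Derivation:
Fill (3+0,4+0) = (3,4)
Fill (3+1,4+0) = (4,4)
Fill (3+2,4+0) = (5,4)
Fill (3+2,4+1) = (5,5)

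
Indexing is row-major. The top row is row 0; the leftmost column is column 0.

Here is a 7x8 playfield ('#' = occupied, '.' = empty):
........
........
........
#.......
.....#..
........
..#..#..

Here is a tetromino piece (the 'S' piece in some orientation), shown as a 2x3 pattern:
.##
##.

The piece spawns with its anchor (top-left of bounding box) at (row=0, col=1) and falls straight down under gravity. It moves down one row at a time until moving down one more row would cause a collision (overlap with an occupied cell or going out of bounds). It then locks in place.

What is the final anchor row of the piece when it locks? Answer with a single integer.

Spawn at (row=0, col=1). Try each row:
  row 0: fits
  row 1: fits
  row 2: fits
  row 3: fits
  row 4: fits
  row 5: blocked -> lock at row 4

Answer: 4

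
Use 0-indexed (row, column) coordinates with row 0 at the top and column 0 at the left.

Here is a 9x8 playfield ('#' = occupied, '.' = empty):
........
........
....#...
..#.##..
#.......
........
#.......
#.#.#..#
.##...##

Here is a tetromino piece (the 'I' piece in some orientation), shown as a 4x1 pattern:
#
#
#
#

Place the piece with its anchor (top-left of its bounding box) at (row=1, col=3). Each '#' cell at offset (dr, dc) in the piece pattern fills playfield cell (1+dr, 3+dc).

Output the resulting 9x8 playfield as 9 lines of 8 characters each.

Answer: ........
...#....
...##...
..####..
#..#....
........
#.......
#.#.#..#
.##...##

Derivation:
Fill (1+0,3+0) = (1,3)
Fill (1+1,3+0) = (2,3)
Fill (1+2,3+0) = (3,3)
Fill (1+3,3+0) = (4,3)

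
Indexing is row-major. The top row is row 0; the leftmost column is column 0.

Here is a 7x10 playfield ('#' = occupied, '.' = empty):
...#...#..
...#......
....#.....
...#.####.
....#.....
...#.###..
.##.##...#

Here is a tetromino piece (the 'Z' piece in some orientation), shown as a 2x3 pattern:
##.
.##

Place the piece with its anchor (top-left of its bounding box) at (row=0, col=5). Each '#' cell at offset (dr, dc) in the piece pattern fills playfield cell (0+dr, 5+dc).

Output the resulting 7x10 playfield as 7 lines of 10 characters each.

Fill (0+0,5+0) = (0,5)
Fill (0+0,5+1) = (0,6)
Fill (0+1,5+1) = (1,6)
Fill (0+1,5+2) = (1,7)

Answer: ...#.###..
...#..##..
....#.....
...#.####.
....#.....
...#.###..
.##.##...#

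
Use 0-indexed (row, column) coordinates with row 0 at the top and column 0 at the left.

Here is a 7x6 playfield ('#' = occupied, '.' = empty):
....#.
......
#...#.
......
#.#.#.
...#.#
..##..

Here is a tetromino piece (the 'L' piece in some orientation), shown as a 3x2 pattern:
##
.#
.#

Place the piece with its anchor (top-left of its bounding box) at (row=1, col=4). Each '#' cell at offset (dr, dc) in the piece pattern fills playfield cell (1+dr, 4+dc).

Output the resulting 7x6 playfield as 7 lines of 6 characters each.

Fill (1+0,4+0) = (1,4)
Fill (1+0,4+1) = (1,5)
Fill (1+1,4+1) = (2,5)
Fill (1+2,4+1) = (3,5)

Answer: ....#.
....##
#...##
.....#
#.#.#.
...#.#
..##..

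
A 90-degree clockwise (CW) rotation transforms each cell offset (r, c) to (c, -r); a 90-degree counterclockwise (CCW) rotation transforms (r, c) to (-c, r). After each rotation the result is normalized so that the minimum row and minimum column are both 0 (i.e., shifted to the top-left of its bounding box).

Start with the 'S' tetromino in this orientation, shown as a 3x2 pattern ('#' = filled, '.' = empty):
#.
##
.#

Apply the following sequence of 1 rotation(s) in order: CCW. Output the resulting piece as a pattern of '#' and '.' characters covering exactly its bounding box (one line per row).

Start:
#.
##
.#
After rotation 1 (CCW):
.##
##.

Answer: .##
##.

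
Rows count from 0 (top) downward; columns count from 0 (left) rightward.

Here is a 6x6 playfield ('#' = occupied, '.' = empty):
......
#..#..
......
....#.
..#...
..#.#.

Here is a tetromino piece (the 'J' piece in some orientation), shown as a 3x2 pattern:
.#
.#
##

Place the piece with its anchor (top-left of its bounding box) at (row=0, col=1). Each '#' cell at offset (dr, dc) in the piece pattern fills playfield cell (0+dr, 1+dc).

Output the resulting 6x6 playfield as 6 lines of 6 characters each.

Fill (0+0,1+1) = (0,2)
Fill (0+1,1+1) = (1,2)
Fill (0+2,1+0) = (2,1)
Fill (0+2,1+1) = (2,2)

Answer: ..#...
#.##..
.##...
....#.
..#...
..#.#.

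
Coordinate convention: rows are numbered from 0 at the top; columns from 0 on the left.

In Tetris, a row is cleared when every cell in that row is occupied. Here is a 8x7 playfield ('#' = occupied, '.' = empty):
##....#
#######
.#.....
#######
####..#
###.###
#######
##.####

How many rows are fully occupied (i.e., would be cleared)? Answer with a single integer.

Check each row:
  row 0: 4 empty cells -> not full
  row 1: 0 empty cells -> FULL (clear)
  row 2: 6 empty cells -> not full
  row 3: 0 empty cells -> FULL (clear)
  row 4: 2 empty cells -> not full
  row 5: 1 empty cell -> not full
  row 6: 0 empty cells -> FULL (clear)
  row 7: 1 empty cell -> not full
Total rows cleared: 3

Answer: 3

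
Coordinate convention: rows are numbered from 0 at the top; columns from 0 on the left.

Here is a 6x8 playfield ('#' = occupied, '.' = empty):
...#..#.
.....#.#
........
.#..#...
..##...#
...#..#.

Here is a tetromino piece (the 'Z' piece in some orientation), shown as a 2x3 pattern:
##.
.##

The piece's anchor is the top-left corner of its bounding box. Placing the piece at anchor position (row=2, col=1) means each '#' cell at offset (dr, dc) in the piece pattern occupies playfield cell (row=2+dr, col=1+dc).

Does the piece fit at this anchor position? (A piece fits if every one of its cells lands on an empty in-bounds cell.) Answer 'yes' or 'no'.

Check each piece cell at anchor (2, 1):
  offset (0,0) -> (2,1): empty -> OK
  offset (0,1) -> (2,2): empty -> OK
  offset (1,1) -> (3,2): empty -> OK
  offset (1,2) -> (3,3): empty -> OK
All cells valid: yes

Answer: yes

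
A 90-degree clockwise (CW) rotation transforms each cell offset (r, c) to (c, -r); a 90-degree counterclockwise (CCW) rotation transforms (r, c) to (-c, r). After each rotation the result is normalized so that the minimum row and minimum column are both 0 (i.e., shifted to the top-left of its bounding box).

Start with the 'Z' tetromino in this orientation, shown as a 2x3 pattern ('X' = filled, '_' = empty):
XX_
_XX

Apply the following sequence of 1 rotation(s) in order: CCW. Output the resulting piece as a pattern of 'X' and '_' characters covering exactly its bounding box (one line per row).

Start:
XX_
_XX
After rotation 1 (CCW):
_X
XX
X_

Answer: _X
XX
X_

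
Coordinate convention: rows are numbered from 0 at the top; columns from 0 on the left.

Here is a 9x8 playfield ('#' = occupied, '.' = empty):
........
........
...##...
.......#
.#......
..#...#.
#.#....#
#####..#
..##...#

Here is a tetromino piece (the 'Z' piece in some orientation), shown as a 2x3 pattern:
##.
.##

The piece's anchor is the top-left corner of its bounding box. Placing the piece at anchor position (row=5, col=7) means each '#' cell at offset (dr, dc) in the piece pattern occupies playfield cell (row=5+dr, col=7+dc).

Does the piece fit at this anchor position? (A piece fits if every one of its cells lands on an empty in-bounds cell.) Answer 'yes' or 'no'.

Check each piece cell at anchor (5, 7):
  offset (0,0) -> (5,7): empty -> OK
  offset (0,1) -> (5,8): out of bounds -> FAIL
  offset (1,1) -> (6,8): out of bounds -> FAIL
  offset (1,2) -> (6,9): out of bounds -> FAIL
All cells valid: no

Answer: no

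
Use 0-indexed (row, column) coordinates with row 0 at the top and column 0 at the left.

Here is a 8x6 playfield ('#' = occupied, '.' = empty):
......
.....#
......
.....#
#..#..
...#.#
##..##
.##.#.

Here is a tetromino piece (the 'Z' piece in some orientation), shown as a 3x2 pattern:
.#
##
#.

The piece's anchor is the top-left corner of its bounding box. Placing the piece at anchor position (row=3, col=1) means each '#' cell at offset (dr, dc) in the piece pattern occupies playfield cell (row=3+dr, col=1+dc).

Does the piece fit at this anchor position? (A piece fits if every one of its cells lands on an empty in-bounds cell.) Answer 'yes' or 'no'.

Answer: yes

Derivation:
Check each piece cell at anchor (3, 1):
  offset (0,1) -> (3,2): empty -> OK
  offset (1,0) -> (4,1): empty -> OK
  offset (1,1) -> (4,2): empty -> OK
  offset (2,0) -> (5,1): empty -> OK
All cells valid: yes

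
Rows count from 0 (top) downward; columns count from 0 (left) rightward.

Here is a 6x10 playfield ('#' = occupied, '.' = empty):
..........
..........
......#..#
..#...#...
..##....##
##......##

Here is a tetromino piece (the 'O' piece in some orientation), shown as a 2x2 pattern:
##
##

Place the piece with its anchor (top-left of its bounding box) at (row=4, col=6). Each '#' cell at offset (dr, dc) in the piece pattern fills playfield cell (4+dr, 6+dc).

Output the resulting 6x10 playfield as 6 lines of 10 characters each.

Fill (4+0,6+0) = (4,6)
Fill (4+0,6+1) = (4,7)
Fill (4+1,6+0) = (5,6)
Fill (4+1,6+1) = (5,7)

Answer: ..........
..........
......#..#
..#...#...
..##..####
##....####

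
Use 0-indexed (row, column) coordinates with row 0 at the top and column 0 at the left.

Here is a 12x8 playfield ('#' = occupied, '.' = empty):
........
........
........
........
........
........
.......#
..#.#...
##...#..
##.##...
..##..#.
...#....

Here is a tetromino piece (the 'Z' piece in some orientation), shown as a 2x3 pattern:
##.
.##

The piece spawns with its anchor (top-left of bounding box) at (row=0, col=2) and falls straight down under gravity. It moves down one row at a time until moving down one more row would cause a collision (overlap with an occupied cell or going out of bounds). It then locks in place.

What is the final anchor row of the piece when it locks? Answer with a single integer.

Spawn at (row=0, col=2). Try each row:
  row 0: fits
  row 1: fits
  row 2: fits
  row 3: fits
  row 4: fits
  row 5: fits
  row 6: blocked -> lock at row 5

Answer: 5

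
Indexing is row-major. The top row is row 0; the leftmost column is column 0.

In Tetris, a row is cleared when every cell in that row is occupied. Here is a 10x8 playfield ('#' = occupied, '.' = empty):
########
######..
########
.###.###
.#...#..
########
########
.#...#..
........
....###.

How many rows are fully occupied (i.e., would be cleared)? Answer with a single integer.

Answer: 4

Derivation:
Check each row:
  row 0: 0 empty cells -> FULL (clear)
  row 1: 2 empty cells -> not full
  row 2: 0 empty cells -> FULL (clear)
  row 3: 2 empty cells -> not full
  row 4: 6 empty cells -> not full
  row 5: 0 empty cells -> FULL (clear)
  row 6: 0 empty cells -> FULL (clear)
  row 7: 6 empty cells -> not full
  row 8: 8 empty cells -> not full
  row 9: 5 empty cells -> not full
Total rows cleared: 4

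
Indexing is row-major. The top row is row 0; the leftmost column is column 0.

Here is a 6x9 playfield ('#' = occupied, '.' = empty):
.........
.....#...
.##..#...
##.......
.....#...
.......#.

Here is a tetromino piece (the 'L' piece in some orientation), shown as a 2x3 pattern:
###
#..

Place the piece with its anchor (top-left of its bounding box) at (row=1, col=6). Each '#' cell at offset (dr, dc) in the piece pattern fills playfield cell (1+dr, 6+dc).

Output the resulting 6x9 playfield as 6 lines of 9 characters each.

Fill (1+0,6+0) = (1,6)
Fill (1+0,6+1) = (1,7)
Fill (1+0,6+2) = (1,8)
Fill (1+1,6+0) = (2,6)

Answer: .........
.....####
.##..##..
##.......
.....#...
.......#.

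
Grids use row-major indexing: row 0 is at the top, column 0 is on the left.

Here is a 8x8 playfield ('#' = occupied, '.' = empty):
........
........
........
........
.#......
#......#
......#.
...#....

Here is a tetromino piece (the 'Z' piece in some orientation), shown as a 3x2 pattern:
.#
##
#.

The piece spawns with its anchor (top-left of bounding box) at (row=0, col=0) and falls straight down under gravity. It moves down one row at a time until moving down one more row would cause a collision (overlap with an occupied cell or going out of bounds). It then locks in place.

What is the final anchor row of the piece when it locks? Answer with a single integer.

Spawn at (row=0, col=0). Try each row:
  row 0: fits
  row 1: fits
  row 2: fits
  row 3: blocked -> lock at row 2

Answer: 2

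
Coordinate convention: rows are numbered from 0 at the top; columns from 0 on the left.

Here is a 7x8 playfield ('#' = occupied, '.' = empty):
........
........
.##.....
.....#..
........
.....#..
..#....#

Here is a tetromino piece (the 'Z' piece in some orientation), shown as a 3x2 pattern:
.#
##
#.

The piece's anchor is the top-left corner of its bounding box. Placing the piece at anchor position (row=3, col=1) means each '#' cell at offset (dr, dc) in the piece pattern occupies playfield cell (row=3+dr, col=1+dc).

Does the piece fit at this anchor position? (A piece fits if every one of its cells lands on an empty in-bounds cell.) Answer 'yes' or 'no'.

Check each piece cell at anchor (3, 1):
  offset (0,1) -> (3,2): empty -> OK
  offset (1,0) -> (4,1): empty -> OK
  offset (1,1) -> (4,2): empty -> OK
  offset (2,0) -> (5,1): empty -> OK
All cells valid: yes

Answer: yes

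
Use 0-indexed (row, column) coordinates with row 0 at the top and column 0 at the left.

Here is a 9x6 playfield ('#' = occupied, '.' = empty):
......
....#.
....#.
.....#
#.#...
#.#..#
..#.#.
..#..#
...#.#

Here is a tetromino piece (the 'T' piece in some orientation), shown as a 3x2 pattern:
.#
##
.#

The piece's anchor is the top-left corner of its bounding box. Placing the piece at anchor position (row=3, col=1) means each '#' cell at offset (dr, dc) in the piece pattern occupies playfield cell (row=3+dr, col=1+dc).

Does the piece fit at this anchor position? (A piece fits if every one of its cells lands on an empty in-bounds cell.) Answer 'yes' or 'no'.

Check each piece cell at anchor (3, 1):
  offset (0,1) -> (3,2): empty -> OK
  offset (1,0) -> (4,1): empty -> OK
  offset (1,1) -> (4,2): occupied ('#') -> FAIL
  offset (2,1) -> (5,2): occupied ('#') -> FAIL
All cells valid: no

Answer: no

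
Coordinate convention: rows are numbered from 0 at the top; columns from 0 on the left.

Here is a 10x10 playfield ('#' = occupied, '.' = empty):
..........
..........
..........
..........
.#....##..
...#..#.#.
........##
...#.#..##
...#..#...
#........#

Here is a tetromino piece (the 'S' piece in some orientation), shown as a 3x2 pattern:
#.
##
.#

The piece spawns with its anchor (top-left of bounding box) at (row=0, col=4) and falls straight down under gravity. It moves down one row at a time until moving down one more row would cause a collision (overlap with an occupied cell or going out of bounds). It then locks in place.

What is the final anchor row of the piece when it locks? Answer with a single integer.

Spawn at (row=0, col=4). Try each row:
  row 0: fits
  row 1: fits
  row 2: fits
  row 3: fits
  row 4: fits
  row 5: blocked -> lock at row 4

Answer: 4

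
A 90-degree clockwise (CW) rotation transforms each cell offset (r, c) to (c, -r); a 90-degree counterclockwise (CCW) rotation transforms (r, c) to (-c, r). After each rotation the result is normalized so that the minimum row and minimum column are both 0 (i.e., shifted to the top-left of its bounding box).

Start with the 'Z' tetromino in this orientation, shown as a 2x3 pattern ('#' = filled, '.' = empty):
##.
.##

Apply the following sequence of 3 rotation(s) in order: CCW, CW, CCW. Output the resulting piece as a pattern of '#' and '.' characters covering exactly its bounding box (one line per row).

Start:
##.
.##
After rotation 1 (CCW):
.#
##
#.
After rotation 2 (CW):
##.
.##
After rotation 3 (CCW):
.#
##
#.

Answer: .#
##
#.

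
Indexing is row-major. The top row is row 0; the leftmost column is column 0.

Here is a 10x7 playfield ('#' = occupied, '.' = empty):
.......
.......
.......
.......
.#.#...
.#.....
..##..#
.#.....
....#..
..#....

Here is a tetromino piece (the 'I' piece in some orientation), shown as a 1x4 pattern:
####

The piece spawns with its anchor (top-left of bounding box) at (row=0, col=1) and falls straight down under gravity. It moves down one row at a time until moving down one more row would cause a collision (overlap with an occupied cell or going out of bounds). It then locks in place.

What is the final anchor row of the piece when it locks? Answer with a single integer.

Spawn at (row=0, col=1). Try each row:
  row 0: fits
  row 1: fits
  row 2: fits
  row 3: fits
  row 4: blocked -> lock at row 3

Answer: 3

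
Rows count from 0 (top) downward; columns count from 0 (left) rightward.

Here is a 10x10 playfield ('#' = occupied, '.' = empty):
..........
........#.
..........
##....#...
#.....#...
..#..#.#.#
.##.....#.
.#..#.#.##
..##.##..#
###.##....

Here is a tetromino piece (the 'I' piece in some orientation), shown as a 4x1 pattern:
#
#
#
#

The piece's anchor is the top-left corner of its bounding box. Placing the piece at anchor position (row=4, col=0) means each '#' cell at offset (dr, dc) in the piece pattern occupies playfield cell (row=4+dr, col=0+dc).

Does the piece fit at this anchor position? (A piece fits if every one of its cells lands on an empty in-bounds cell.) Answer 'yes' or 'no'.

Check each piece cell at anchor (4, 0):
  offset (0,0) -> (4,0): occupied ('#') -> FAIL
  offset (1,0) -> (5,0): empty -> OK
  offset (2,0) -> (6,0): empty -> OK
  offset (3,0) -> (7,0): empty -> OK
All cells valid: no

Answer: no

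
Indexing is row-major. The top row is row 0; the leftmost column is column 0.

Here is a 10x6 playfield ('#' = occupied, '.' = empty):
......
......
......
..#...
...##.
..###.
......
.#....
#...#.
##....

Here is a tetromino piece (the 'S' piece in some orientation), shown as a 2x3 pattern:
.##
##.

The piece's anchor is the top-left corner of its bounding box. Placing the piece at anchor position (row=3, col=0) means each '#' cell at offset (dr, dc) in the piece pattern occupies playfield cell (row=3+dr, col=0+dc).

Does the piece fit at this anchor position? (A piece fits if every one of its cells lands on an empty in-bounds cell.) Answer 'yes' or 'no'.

Check each piece cell at anchor (3, 0):
  offset (0,1) -> (3,1): empty -> OK
  offset (0,2) -> (3,2): occupied ('#') -> FAIL
  offset (1,0) -> (4,0): empty -> OK
  offset (1,1) -> (4,1): empty -> OK
All cells valid: no

Answer: no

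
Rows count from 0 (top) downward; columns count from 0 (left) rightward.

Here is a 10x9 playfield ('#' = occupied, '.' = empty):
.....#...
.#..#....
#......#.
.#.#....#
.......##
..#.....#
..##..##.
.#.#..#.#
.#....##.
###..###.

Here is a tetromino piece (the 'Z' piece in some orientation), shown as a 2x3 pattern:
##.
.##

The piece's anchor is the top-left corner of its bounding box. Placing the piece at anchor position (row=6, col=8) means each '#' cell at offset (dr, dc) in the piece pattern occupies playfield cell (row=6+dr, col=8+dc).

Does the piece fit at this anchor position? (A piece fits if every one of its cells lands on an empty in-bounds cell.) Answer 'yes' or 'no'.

Check each piece cell at anchor (6, 8):
  offset (0,0) -> (6,8): empty -> OK
  offset (0,1) -> (6,9): out of bounds -> FAIL
  offset (1,1) -> (7,9): out of bounds -> FAIL
  offset (1,2) -> (7,10): out of bounds -> FAIL
All cells valid: no

Answer: no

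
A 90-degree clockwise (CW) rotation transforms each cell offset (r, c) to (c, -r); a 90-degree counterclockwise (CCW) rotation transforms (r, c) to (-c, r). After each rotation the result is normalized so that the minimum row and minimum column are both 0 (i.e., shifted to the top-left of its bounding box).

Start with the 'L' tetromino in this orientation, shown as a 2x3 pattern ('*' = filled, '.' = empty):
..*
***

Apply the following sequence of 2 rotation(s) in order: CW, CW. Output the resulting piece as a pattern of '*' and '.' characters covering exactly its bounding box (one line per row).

Start:
..*
***
After rotation 1 (CW):
*.
*.
**
After rotation 2 (CW):
***
*..

Answer: ***
*..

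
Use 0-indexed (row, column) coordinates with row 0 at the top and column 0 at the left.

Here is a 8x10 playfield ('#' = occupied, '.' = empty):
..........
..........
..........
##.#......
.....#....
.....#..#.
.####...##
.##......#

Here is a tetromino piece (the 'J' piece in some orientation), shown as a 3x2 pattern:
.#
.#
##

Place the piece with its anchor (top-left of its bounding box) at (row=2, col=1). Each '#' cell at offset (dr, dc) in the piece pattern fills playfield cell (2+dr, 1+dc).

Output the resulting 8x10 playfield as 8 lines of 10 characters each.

Answer: ..........
..........
..#.......
####......
.##..#....
.....#..#.
.####...##
.##......#

Derivation:
Fill (2+0,1+1) = (2,2)
Fill (2+1,1+1) = (3,2)
Fill (2+2,1+0) = (4,1)
Fill (2+2,1+1) = (4,2)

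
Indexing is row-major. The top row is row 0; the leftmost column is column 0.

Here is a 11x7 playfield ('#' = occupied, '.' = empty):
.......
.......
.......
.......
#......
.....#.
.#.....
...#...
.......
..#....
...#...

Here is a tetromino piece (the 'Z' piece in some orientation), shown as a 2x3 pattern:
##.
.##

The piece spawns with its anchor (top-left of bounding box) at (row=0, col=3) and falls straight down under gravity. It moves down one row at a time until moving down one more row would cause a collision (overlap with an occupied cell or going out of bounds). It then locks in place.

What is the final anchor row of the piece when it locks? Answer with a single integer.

Answer: 3

Derivation:
Spawn at (row=0, col=3). Try each row:
  row 0: fits
  row 1: fits
  row 2: fits
  row 3: fits
  row 4: blocked -> lock at row 3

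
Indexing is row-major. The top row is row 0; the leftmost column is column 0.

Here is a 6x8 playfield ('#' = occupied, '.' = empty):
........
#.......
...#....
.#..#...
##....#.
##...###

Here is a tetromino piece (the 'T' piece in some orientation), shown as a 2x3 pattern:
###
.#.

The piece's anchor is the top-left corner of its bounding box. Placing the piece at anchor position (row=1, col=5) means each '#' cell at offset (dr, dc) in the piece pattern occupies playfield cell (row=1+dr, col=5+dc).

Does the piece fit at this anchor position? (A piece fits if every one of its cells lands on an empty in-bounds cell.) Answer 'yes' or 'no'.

Answer: yes

Derivation:
Check each piece cell at anchor (1, 5):
  offset (0,0) -> (1,5): empty -> OK
  offset (0,1) -> (1,6): empty -> OK
  offset (0,2) -> (1,7): empty -> OK
  offset (1,1) -> (2,6): empty -> OK
All cells valid: yes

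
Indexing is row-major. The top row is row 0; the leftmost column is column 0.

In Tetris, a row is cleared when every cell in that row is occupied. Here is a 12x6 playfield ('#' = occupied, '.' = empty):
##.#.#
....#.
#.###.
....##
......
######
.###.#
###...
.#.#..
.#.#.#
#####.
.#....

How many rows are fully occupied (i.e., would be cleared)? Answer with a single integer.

Check each row:
  row 0: 2 empty cells -> not full
  row 1: 5 empty cells -> not full
  row 2: 2 empty cells -> not full
  row 3: 4 empty cells -> not full
  row 4: 6 empty cells -> not full
  row 5: 0 empty cells -> FULL (clear)
  row 6: 2 empty cells -> not full
  row 7: 3 empty cells -> not full
  row 8: 4 empty cells -> not full
  row 9: 3 empty cells -> not full
  row 10: 1 empty cell -> not full
  row 11: 5 empty cells -> not full
Total rows cleared: 1

Answer: 1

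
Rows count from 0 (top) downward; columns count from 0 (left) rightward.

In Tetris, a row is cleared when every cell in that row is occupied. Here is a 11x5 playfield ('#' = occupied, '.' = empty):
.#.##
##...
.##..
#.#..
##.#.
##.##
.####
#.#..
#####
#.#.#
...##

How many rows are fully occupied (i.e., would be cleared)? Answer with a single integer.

Check each row:
  row 0: 2 empty cells -> not full
  row 1: 3 empty cells -> not full
  row 2: 3 empty cells -> not full
  row 3: 3 empty cells -> not full
  row 4: 2 empty cells -> not full
  row 5: 1 empty cell -> not full
  row 6: 1 empty cell -> not full
  row 7: 3 empty cells -> not full
  row 8: 0 empty cells -> FULL (clear)
  row 9: 2 empty cells -> not full
  row 10: 3 empty cells -> not full
Total rows cleared: 1

Answer: 1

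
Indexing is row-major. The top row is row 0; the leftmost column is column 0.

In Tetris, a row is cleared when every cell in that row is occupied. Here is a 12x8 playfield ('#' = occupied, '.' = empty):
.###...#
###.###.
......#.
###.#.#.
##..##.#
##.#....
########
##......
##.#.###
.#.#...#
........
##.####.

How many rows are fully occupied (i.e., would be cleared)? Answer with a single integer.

Answer: 1

Derivation:
Check each row:
  row 0: 4 empty cells -> not full
  row 1: 2 empty cells -> not full
  row 2: 7 empty cells -> not full
  row 3: 3 empty cells -> not full
  row 4: 3 empty cells -> not full
  row 5: 5 empty cells -> not full
  row 6: 0 empty cells -> FULL (clear)
  row 7: 6 empty cells -> not full
  row 8: 2 empty cells -> not full
  row 9: 5 empty cells -> not full
  row 10: 8 empty cells -> not full
  row 11: 2 empty cells -> not full
Total rows cleared: 1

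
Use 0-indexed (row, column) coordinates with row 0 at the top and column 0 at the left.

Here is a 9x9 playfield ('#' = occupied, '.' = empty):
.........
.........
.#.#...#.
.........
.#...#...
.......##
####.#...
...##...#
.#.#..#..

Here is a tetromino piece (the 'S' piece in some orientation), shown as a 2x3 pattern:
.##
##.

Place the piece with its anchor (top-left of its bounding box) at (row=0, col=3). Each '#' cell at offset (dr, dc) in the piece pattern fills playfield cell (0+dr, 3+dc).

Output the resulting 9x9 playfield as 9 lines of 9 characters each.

Fill (0+0,3+1) = (0,4)
Fill (0+0,3+2) = (0,5)
Fill (0+1,3+0) = (1,3)
Fill (0+1,3+1) = (1,4)

Answer: ....##...
...##....
.#.#...#.
.........
.#...#...
.......##
####.#...
...##...#
.#.#..#..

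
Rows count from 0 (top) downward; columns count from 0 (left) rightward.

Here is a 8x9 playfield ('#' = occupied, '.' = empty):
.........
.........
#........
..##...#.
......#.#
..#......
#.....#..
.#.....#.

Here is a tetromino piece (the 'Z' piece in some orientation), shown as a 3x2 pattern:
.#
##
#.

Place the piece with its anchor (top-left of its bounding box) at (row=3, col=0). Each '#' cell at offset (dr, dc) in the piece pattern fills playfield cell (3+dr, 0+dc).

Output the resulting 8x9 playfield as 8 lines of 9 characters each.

Fill (3+0,0+1) = (3,1)
Fill (3+1,0+0) = (4,0)
Fill (3+1,0+1) = (4,1)
Fill (3+2,0+0) = (5,0)

Answer: .........
.........
#........
.###...#.
##....#.#
#.#......
#.....#..
.#.....#.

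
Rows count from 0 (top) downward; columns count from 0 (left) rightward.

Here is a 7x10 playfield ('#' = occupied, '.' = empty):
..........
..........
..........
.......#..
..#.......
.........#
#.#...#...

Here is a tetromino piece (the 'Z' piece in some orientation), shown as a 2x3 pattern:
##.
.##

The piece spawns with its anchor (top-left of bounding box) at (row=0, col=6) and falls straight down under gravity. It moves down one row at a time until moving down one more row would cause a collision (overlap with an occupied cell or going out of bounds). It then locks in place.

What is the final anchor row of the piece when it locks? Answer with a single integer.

Answer: 1

Derivation:
Spawn at (row=0, col=6). Try each row:
  row 0: fits
  row 1: fits
  row 2: blocked -> lock at row 1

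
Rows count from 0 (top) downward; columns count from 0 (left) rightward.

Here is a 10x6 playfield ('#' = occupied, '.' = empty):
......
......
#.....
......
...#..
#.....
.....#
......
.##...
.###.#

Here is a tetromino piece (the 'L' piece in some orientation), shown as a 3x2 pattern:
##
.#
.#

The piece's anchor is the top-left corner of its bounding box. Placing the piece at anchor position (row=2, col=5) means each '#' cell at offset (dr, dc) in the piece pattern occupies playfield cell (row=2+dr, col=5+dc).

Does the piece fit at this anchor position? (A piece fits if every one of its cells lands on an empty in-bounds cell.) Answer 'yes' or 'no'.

Check each piece cell at anchor (2, 5):
  offset (0,0) -> (2,5): empty -> OK
  offset (0,1) -> (2,6): out of bounds -> FAIL
  offset (1,1) -> (3,6): out of bounds -> FAIL
  offset (2,1) -> (4,6): out of bounds -> FAIL
All cells valid: no

Answer: no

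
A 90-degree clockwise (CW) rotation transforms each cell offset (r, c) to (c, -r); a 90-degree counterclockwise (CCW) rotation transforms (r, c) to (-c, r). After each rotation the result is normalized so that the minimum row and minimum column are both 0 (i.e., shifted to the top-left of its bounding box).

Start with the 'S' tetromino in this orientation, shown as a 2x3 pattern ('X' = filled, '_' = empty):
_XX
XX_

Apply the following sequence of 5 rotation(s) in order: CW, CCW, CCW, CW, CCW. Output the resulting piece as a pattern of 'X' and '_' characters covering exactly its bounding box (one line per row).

Start:
_XX
XX_
After rotation 1 (CW):
X_
XX
_X
After rotation 2 (CCW):
_XX
XX_
After rotation 3 (CCW):
X_
XX
_X
After rotation 4 (CW):
_XX
XX_
After rotation 5 (CCW):
X_
XX
_X

Answer: X_
XX
_X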